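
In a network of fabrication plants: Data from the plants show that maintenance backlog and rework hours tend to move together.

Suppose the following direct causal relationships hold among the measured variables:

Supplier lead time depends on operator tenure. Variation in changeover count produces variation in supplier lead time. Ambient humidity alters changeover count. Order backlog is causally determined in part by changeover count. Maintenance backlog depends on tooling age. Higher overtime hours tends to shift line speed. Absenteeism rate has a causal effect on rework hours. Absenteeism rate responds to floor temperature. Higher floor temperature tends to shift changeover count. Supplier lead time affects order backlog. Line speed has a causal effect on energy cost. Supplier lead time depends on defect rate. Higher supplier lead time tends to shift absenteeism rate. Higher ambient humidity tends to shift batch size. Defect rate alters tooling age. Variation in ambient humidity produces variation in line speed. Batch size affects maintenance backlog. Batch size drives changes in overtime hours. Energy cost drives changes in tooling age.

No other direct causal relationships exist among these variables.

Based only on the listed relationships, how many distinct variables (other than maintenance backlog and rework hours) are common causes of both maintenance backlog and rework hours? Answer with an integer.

The common causes are: ambient humidity (to maintenance backlog via ambient humidity → batch size → maintenance backlog; to rework hours via ambient humidity → changeover count → supplier lead time → absenteeism rate → rework hours); defect rate (to maintenance backlog via defect rate → tooling age → maintenance backlog; to rework hours via defect rate → supplier lead time → absenteeism rate → rework hours).
Every other variable lacks a causal path to at least one of maintenance backlog and rework hours.

2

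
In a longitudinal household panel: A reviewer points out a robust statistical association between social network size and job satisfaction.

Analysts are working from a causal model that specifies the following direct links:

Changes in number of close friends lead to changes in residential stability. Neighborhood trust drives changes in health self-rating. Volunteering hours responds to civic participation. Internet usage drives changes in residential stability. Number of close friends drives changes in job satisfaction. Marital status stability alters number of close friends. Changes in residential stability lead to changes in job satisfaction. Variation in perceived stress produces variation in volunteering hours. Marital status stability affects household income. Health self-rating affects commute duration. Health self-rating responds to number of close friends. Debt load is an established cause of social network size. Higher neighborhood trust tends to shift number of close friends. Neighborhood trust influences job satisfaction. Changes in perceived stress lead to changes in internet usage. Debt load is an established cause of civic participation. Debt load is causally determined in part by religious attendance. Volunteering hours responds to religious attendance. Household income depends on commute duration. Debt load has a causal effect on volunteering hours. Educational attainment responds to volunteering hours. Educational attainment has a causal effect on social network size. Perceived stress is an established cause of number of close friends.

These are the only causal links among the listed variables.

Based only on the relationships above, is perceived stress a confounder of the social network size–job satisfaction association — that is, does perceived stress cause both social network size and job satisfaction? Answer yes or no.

yes

Perceived stress has a causal path to social network size (perceived stress → volunteering hours → educational attainment → social network size) and to job satisfaction (perceived stress → number of close friends → job satisfaction), so it is a common cause of both — a confounder.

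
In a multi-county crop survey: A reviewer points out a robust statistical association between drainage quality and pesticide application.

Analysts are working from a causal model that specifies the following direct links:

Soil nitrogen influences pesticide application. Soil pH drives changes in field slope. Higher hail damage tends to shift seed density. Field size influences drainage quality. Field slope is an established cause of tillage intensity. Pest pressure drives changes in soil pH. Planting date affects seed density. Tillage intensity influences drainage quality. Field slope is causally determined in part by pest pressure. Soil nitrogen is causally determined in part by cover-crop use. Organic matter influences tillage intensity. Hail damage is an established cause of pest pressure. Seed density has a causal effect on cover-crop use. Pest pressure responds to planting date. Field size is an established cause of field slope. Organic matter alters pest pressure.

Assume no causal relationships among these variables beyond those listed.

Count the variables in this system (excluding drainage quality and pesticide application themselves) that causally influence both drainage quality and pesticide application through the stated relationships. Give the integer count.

2

The common causes are: hail damage (to drainage quality via hail damage → pest pressure → field slope → tillage intensity → drainage quality; to pesticide application via hail damage → seed density → cover-crop use → soil nitrogen → pesticide application); planting date (to drainage quality via planting date → pest pressure → field slope → tillage intensity → drainage quality; to pesticide application via planting date → seed density → cover-crop use → soil nitrogen → pesticide application).
Every other variable lacks a causal path to at least one of drainage quality and pesticide application.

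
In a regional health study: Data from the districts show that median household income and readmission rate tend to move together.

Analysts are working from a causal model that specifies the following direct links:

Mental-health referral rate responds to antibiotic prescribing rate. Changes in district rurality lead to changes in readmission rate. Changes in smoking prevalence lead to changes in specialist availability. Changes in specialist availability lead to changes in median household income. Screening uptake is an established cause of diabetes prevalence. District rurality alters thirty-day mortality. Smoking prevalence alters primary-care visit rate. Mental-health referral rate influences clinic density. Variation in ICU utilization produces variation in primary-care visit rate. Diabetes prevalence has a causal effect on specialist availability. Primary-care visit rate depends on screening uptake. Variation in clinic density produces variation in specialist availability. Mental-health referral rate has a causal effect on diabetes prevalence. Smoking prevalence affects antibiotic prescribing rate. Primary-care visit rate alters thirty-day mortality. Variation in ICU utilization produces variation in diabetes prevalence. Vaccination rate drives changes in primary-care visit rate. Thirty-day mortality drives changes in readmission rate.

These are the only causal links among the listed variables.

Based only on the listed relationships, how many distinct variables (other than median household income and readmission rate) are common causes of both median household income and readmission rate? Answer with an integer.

3

The common causes are: ICU utilization (to median household income via ICU utilization → diabetes prevalence → specialist availability → median household income; to readmission rate via ICU utilization → primary-care visit rate → thirty-day mortality → readmission rate); screening uptake (to median household income via screening uptake → diabetes prevalence → specialist availability → median household income; to readmission rate via screening uptake → primary-care visit rate → thirty-day mortality → readmission rate); smoking prevalence (to median household income via smoking prevalence → specialist availability → median household income; to readmission rate via smoking prevalence → primary-care visit rate → thirty-day mortality → readmission rate).
Every other variable lacks a causal path to at least one of median household income and readmission rate.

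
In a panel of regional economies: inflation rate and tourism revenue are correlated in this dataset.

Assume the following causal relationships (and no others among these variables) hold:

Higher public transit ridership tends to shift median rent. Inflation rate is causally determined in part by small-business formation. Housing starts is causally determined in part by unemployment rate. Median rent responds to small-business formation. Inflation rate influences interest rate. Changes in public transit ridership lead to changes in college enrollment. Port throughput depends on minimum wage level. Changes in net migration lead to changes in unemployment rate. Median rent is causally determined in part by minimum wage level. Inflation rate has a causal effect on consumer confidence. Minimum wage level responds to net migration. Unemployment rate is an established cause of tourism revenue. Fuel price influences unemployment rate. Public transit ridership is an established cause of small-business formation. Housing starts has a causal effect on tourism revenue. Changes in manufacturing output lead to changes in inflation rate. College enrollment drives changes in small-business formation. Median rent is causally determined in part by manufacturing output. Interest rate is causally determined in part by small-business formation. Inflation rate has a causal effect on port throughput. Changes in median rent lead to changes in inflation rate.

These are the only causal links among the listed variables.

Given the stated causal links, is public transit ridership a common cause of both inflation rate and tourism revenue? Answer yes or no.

Public transit ridership has no stated causal path to tourism revenue. A confounder must cause both variables, so public transit ridership does not qualify.

no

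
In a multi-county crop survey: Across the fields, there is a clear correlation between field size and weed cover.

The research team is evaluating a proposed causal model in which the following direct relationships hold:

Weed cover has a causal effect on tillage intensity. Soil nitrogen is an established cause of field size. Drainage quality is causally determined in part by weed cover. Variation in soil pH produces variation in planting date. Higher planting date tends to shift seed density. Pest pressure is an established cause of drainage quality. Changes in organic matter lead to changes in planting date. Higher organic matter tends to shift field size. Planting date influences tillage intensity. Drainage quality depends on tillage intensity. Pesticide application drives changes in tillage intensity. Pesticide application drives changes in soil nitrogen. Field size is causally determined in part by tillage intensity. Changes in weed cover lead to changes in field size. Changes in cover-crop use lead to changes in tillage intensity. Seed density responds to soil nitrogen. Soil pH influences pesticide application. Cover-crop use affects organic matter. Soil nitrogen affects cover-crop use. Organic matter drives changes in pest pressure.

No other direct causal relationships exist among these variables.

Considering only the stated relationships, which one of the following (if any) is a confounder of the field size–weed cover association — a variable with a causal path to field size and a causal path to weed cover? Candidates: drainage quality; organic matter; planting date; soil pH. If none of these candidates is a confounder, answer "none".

none

None of the listed candidates has causal paths to both field size and weed cover in the stated relationships, so none is a common cause.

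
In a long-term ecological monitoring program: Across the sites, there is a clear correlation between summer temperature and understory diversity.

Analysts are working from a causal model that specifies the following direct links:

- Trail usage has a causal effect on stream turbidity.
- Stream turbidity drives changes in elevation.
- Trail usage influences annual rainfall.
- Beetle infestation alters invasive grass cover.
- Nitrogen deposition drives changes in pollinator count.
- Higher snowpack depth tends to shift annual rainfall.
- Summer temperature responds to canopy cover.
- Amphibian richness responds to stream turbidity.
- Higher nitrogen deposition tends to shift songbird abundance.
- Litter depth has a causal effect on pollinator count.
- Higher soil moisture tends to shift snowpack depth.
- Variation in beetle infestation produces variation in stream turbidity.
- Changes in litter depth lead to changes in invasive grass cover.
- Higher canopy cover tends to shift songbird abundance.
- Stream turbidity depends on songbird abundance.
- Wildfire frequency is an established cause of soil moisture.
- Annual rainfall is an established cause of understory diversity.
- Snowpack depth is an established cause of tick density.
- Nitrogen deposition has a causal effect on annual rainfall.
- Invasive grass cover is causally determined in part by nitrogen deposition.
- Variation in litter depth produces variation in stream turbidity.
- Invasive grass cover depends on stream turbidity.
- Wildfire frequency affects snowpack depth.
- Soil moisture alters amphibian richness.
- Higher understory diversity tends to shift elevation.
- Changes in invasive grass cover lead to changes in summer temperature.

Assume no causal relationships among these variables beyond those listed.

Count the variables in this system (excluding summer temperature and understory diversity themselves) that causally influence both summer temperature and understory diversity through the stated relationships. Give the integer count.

2

The common causes are: nitrogen deposition (to summer temperature via nitrogen deposition → invasive grass cover → summer temperature; to understory diversity via nitrogen deposition → annual rainfall → understory diversity); trail usage (to summer temperature via trail usage → stream turbidity → invasive grass cover → summer temperature; to understory diversity via trail usage → annual rainfall → understory diversity).
Every other variable lacks a causal path to at least one of summer temperature and understory diversity.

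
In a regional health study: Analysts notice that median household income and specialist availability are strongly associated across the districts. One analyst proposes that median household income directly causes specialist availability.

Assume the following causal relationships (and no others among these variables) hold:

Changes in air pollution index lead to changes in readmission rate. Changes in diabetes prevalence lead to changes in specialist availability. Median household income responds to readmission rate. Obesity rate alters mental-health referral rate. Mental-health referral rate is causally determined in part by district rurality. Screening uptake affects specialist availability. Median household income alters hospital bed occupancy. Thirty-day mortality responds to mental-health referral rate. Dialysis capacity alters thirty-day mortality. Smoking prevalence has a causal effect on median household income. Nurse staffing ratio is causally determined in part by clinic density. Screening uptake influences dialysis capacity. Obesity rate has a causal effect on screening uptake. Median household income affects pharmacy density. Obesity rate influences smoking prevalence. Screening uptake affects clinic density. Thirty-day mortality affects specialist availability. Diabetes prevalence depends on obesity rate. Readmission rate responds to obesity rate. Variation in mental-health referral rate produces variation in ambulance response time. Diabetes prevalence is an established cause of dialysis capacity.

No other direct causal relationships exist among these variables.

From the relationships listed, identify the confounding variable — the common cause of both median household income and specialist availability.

obesity rate

Obesity rate has a causal path to median household income (obesity rate → smoking prevalence → median household income) and a separate causal path to specialist availability (obesity rate → diabetes prevalence → specialist availability), so it is a common cause of both.
No stated relationship gives median household income a causal route to specialist availability, so the correlation is explained by the shared upstream cause rather than a direct effect.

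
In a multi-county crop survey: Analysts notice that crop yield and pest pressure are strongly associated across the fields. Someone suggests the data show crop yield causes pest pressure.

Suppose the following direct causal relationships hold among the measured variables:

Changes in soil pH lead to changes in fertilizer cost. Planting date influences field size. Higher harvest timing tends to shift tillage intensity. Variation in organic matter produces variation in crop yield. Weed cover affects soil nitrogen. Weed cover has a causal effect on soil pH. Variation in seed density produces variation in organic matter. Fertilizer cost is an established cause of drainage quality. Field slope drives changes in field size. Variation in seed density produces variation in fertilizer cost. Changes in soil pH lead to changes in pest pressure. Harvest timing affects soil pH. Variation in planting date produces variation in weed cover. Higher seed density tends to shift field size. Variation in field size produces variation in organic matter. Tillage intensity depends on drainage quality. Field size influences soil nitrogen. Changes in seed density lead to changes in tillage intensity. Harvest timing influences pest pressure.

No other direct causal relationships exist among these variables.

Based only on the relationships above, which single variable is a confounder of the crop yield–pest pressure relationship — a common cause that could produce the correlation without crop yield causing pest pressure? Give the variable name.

planting date

Planting date has a causal path to crop yield (planting date → field size → organic matter → crop yield) and a separate causal path to pest pressure (planting date → weed cover → soil pH → pest pressure), so it is a common cause of both.
No stated relationship gives crop yield a causal route to pest pressure, so the correlation is explained by the shared upstream cause rather than a direct effect.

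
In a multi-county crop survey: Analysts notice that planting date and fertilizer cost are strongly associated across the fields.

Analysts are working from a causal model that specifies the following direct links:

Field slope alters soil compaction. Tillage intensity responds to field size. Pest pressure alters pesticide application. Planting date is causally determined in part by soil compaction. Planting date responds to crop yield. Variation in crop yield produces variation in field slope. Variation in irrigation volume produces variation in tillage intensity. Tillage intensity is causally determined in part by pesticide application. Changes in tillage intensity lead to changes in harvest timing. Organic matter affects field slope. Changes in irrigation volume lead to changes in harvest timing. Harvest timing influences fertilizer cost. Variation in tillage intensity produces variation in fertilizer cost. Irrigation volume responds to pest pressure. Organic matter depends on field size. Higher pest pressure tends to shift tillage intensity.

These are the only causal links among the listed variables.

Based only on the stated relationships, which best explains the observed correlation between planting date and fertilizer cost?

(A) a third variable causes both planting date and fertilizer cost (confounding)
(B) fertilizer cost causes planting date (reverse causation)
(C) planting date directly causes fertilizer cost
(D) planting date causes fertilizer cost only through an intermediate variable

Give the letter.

Field size causes planting date (field size → organic matter → field slope → soil compaction → planting date) and fertilizer cost (field size → tillage intensity → fertilizer cost) — a common cause creating the correlation.
There is no stated path from planting date to fertilizer cost or from fertilizer cost to planting date, so neither direct nor reverse causation applies.

A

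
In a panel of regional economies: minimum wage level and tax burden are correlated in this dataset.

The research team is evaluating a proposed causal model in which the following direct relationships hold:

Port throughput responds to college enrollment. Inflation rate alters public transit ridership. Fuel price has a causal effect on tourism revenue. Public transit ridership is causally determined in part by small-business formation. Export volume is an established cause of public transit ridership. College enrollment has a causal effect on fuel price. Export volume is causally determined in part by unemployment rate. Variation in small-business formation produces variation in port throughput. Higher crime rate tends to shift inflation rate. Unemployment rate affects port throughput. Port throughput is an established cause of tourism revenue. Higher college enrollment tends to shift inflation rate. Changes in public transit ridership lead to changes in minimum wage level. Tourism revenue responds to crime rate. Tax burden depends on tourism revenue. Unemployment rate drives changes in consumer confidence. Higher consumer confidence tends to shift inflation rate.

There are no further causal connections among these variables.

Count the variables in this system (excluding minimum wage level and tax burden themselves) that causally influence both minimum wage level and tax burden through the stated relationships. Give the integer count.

The common causes are: college enrollment (to minimum wage level via college enrollment → inflation rate → public transit ridership → minimum wage level; to tax burden via college enrollment → fuel price → tourism revenue → tax burden); crime rate (to minimum wage level via crime rate → inflation rate → public transit ridership → minimum wage level; to tax burden via crime rate → tourism revenue → tax burden); small-business formation (to minimum wage level via small-business formation → public transit ridership → minimum wage level; to tax burden via small-business formation → port throughput → tourism revenue → tax burden); unemployment rate (to minimum wage level via unemployment rate → export volume → public transit ridership → minimum wage level; to tax burden via unemployment rate → port throughput → tourism revenue → tax burden).
Every other variable lacks a causal path to at least one of minimum wage level and tax burden.

4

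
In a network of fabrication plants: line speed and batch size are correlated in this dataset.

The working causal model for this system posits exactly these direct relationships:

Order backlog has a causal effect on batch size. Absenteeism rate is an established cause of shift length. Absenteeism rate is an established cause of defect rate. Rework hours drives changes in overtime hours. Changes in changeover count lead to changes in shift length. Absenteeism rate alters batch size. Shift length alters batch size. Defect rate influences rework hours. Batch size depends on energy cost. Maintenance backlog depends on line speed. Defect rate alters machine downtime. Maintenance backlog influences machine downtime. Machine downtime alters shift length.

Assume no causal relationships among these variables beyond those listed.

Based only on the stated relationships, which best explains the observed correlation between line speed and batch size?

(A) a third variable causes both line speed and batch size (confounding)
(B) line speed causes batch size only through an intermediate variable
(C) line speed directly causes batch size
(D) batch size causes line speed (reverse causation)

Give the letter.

B

Line speed reaches batch size through line speed → maintenance backlog → machine downtime → shift length → batch size — an indirect causal chain with no direct line speed → batch size link. No variable causes both line speed and batch size, so confounding is ruled out; the effect is mediated.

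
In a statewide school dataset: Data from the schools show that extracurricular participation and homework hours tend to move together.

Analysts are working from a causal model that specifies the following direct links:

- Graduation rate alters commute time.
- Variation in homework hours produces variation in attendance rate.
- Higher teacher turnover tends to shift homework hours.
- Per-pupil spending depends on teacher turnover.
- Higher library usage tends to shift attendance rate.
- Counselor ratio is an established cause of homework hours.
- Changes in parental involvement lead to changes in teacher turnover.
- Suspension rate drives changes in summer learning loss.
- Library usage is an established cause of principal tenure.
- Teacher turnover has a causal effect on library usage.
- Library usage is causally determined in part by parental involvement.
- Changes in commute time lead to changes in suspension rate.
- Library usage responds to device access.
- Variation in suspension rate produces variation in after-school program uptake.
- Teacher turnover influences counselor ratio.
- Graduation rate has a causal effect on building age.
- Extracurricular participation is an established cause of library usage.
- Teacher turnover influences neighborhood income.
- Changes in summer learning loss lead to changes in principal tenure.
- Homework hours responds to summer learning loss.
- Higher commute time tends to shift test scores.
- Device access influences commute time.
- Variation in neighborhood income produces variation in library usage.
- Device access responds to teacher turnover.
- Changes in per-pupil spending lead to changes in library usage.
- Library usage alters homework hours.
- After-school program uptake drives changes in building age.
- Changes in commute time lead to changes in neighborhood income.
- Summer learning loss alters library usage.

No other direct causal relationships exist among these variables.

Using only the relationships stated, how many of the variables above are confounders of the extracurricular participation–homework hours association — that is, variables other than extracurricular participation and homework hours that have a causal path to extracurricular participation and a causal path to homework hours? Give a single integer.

No listed variable has a causal path to both extracurricular participation and homework hours, so there are no common causes.

0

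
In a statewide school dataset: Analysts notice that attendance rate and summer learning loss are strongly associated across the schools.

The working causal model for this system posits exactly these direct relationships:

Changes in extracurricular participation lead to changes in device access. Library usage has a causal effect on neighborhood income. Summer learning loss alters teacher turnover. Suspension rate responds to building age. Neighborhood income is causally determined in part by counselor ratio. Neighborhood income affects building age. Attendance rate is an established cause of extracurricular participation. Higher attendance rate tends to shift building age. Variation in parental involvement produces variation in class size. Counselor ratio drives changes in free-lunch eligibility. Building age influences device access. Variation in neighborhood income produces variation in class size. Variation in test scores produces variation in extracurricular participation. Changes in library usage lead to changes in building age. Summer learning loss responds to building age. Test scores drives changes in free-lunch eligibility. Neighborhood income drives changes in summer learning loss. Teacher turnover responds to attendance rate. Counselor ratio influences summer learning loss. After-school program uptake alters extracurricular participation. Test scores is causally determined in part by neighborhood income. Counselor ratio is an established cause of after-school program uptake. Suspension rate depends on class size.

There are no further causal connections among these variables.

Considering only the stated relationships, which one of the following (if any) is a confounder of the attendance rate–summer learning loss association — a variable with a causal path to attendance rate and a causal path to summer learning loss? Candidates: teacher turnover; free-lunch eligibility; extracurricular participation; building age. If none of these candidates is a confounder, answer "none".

None of the listed candidates has causal paths to both attendance rate and summer learning loss in the stated relationships, so none is a common cause.

none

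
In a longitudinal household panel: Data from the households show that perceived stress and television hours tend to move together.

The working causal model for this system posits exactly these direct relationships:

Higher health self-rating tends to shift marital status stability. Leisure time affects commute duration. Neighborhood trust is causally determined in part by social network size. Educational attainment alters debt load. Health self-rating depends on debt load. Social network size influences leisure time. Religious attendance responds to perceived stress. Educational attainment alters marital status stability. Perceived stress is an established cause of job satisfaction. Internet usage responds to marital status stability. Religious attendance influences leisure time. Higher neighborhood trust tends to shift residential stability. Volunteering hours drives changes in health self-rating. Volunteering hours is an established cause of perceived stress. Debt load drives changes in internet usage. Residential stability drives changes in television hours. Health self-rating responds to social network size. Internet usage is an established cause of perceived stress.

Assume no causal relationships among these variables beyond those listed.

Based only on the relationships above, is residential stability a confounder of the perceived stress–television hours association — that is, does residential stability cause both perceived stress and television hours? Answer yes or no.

Residential stability has no stated causal path to perceived stress. A confounder must cause both variables, so residential stability does not qualify.

no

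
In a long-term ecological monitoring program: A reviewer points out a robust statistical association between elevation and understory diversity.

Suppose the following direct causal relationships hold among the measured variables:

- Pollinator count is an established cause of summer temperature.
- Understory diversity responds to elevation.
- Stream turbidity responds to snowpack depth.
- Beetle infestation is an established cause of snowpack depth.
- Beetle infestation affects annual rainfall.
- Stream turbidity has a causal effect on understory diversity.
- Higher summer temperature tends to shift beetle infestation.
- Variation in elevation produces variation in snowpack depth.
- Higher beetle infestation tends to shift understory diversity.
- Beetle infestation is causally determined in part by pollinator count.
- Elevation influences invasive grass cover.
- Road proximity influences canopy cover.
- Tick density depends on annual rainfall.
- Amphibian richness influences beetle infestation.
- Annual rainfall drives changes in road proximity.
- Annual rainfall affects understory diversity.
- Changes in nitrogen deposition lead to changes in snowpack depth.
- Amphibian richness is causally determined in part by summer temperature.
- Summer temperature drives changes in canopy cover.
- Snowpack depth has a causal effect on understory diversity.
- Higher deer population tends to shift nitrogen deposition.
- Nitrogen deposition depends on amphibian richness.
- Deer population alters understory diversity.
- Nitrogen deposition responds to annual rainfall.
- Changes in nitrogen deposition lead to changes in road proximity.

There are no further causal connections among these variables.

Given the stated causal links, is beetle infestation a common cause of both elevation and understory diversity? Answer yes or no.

Beetle infestation has no stated causal path to elevation. A confounder must cause both variables, so beetle infestation does not qualify.

no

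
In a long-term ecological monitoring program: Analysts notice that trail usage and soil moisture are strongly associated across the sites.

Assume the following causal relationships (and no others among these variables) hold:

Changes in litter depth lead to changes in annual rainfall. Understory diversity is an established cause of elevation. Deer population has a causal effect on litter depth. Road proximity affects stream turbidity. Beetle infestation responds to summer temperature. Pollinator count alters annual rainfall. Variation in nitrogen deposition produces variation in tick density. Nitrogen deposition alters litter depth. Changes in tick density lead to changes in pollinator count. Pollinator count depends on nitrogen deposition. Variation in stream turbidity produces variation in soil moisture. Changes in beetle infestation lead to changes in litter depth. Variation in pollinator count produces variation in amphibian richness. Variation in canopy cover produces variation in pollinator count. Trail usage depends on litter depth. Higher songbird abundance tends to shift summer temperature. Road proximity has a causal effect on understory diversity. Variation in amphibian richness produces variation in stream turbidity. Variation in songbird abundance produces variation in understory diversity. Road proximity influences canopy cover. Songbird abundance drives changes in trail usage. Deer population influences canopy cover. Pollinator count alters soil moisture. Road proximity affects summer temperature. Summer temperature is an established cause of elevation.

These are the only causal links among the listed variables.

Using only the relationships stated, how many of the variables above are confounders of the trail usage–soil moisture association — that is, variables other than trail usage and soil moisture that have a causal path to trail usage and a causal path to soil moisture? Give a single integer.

3

The common causes are: deer population (to trail usage via deer population → litter depth → trail usage; to soil moisture via deer population → canopy cover → pollinator count → soil moisture); nitrogen deposition (to trail usage via nitrogen deposition → litter depth → trail usage; to soil moisture via nitrogen deposition → pollinator count → soil moisture); road proximity (to trail usage via road proximity → summer temperature → beetle infestation → litter depth → trail usage; to soil moisture via road proximity → stream turbidity → soil moisture).
Every other variable lacks a causal path to at least one of trail usage and soil moisture.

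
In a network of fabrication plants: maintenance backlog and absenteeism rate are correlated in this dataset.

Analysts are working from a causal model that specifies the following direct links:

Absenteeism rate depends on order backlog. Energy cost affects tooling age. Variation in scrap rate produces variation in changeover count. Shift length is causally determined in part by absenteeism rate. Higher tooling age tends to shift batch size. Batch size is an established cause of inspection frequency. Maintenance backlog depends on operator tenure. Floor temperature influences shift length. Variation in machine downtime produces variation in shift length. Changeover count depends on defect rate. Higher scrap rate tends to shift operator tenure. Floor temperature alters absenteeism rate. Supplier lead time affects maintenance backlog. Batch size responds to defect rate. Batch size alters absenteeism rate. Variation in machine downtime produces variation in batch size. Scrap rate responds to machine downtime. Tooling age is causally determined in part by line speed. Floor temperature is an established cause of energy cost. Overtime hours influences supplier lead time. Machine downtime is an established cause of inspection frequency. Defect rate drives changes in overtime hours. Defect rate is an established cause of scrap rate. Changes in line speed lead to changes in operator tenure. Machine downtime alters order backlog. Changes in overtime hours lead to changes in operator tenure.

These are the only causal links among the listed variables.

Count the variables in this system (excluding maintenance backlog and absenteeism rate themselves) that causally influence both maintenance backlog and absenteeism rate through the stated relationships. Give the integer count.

The common causes are: defect rate (to maintenance backlog via defect rate → overtime hours → supplier lead time → maintenance backlog; to absenteeism rate via defect rate → batch size → absenteeism rate); line speed (to maintenance backlog via line speed → operator tenure → maintenance backlog; to absenteeism rate via line speed → tooling age → batch size → absenteeism rate); machine downtime (to maintenance backlog via machine downtime → scrap rate → operator tenure → maintenance backlog; to absenteeism rate via machine downtime → order backlog → absenteeism rate).
Every other variable lacks a causal path to at least one of maintenance backlog and absenteeism rate.

3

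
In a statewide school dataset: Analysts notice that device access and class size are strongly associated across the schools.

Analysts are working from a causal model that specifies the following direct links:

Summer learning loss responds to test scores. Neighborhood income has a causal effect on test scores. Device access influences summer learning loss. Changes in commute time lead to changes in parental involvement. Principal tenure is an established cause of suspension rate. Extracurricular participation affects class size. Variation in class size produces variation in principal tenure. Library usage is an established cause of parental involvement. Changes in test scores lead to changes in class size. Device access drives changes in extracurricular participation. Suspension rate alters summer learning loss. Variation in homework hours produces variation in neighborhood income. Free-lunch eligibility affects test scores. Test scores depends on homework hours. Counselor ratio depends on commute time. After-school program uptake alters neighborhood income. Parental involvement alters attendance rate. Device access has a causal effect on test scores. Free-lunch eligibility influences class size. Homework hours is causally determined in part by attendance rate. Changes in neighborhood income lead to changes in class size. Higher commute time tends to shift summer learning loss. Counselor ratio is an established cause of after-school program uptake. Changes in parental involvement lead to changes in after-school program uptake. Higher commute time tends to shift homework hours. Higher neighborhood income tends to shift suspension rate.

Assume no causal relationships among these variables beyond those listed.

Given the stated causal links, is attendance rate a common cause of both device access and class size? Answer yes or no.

no

Attendance rate has no stated causal path to device access. A confounder must cause both variables, so attendance rate does not qualify.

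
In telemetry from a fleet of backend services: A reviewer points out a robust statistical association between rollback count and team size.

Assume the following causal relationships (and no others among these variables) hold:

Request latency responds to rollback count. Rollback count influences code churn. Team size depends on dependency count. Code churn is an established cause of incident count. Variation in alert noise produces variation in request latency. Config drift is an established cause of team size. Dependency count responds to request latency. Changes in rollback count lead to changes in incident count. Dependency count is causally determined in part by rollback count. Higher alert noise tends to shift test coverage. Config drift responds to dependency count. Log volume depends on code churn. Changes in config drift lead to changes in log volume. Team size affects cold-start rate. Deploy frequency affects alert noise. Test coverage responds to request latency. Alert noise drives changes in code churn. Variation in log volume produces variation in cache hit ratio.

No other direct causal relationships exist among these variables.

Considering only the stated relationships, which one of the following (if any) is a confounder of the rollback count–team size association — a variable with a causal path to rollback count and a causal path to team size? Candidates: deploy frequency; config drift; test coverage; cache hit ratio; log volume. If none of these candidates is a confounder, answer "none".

None of the listed candidates has causal paths to both rollback count and team size in the stated relationships, so none is a common cause.

none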